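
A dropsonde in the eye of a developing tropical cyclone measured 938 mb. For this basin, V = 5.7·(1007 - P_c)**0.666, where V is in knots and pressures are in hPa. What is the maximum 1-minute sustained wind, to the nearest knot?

ΔP = 1007 − 938 = 69 mb.
69^0.666 ≈ 16.775.
V ≈ 5.7 × 16.775 ≈ 95.6 kt.

96 kt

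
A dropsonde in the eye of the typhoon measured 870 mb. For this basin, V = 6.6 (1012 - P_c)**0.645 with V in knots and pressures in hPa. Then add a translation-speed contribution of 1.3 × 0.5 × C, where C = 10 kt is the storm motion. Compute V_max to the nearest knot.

ΔP = 1012 − 870 = 142 mb.
142^0.645 ≈ 24.447.
V ≈ 6.6 × 24.447 ≈ 161.4 kt.
Translation term: 1.3 × 0.5 × 10 = 6.5 kt.
Corrected V ≈ 167.9 kt → 168 kt.

168 kt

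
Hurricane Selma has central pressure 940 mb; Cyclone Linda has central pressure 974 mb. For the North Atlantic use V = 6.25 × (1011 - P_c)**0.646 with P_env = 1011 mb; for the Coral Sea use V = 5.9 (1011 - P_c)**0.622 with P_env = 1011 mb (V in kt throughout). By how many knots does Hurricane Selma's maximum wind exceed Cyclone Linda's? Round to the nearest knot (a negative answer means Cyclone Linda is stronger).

Hurricane Selma: ΔP = 71; V ≈ 6.25 × 71^0.646 ≈ 98.13 kt.
Cyclone Linda: ΔP = 37; V ≈ 5.9 × 37^0.622 ≈ 55.75 kt.
Difference ≈ 98.13 − 55.75 = 42.38 → 42 kt.

42 kt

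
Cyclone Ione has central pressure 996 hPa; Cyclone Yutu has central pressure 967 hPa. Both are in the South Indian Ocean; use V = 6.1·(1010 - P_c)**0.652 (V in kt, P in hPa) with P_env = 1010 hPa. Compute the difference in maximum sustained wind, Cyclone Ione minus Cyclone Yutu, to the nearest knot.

-37 kt

Cyclone Ione: ΔP = 14; V ≈ 6.1 × 14^0.652 ≈ 34.09 kt.
Cyclone Yutu: ΔP = 43; V ≈ 6.1 × 43^0.652 ≈ 70.85 kt.
Difference ≈ 34.09 − 70.85 = -36.76 → -37 kt.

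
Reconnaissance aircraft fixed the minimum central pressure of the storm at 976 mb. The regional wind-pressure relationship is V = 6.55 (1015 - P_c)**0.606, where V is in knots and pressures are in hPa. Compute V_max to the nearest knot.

60 kt

ΔP = 1015 − 976 = 39 mb.
39^0.606 ≈ 9.208.
V ≈ 6.55 × 9.208 ≈ 60.3 kt.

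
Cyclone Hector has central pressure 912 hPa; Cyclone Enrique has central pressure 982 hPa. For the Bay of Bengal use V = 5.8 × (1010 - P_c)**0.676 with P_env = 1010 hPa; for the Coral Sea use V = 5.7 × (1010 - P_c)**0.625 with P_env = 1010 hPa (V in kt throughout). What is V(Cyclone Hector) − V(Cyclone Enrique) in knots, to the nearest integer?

Cyclone Hector: ΔP = 98; V ≈ 5.8 × 98^0.676 ≈ 128.68 kt.
Cyclone Enrique: ΔP = 28; V ≈ 5.7 × 28^0.625 ≈ 45.75 kt.
Difference ≈ 128.68 − 45.75 = 82.93 → 83 kt.

83 kt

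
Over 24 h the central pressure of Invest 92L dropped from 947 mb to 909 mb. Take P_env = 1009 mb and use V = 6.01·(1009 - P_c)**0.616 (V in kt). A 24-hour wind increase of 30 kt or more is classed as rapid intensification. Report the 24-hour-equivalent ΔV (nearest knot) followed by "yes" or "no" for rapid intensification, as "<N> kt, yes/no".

26 kt, no

V₁: ΔP = 62, V ≈ 6.01 × 62^0.616 ≈ 76.38 kt.
V₂: ΔP = 100, V ≈ 6.01 × 100^0.616 ≈ 102.54 kt.
ΔV over 24 h = 26.16 kt → 24 h equivalent = 26.16 × 24/24 ≈ 26.16 kt.
26 kt < 30 kt ⇒ not rapid intensification.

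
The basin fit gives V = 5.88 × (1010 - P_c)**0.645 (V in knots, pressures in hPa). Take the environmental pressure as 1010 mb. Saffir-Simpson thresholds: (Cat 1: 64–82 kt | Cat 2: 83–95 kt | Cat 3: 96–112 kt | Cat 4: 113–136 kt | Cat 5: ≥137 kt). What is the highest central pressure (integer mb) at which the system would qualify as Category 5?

Category 5 begins at V = 137 kt.
Required ΔP = (137/5.88)^(1/0.645) = 23.299^1.550 ≈ 131.80 mb.
P_c ≤ 1010 − 131.80 = 878.20, so the highest integer P_c is 878 mb.

878 mb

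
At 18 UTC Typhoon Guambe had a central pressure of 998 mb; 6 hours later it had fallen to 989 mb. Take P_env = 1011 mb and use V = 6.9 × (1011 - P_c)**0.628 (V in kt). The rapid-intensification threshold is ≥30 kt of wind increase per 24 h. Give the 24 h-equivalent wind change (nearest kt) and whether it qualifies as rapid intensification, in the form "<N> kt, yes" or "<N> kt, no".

54 kt, yes

V₁: ΔP = 13, V ≈ 6.9 × 13^0.628 ≈ 34.55 kt.
V₂: ΔP = 22, V ≈ 6.9 × 22^0.628 ≈ 48.07 kt.
ΔV over 6 h = 13.52 kt → 24 h equivalent = 13.52 × 24/6 ≈ 54.08 kt.
54 kt ≥ 30 kt ⇒ rapid intensification.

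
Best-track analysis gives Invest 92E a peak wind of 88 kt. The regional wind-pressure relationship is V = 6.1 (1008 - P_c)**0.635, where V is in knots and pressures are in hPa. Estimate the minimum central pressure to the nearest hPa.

ΔP = (V / 6.1)^(1/0.635) = (88/6.1)^1.575.
88/6.1 = 14.426; 14.426^1.575 ≈ 66.90 hPa.
P_c = 1008 − 66.90 = 941.10 ≈ 941 hPa.

941 hPa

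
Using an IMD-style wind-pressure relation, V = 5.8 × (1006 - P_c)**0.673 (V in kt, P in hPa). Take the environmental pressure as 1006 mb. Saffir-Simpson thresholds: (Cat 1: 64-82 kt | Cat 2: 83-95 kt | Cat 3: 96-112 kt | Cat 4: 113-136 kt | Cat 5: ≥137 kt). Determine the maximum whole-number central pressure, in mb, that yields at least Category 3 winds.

941 mb

Category 3 begins at V = 96 kt.
Required ΔP = (96/5.8)^(1/0.673) = 16.552^1.486 ≈ 64.72 mb.
P_c ≤ 1006 − 64.72 = 941.28, so the highest integer P_c is 941 mb.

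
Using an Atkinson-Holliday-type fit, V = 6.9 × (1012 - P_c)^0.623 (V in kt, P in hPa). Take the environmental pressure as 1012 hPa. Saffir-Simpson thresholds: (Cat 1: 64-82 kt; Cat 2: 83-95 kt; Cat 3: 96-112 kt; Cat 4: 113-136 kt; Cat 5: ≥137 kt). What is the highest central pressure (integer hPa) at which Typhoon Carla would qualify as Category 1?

Category 1 begins at V = 64 kt.
Required ΔP = (64/6.9)^(1/0.623) = 9.275^1.605 ≈ 35.70 hPa.
P_c ≤ 1012 − 35.70 = 976.30, so the highest integer P_c is 976 hPa.

976 hPa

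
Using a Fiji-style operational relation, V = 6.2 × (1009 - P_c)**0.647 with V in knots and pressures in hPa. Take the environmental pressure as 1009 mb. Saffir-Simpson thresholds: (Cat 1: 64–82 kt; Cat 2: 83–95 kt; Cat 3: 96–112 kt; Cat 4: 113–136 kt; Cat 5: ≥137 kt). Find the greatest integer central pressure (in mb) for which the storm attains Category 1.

972 mb

Category 1 begins at V = 64 kt.
Required ΔP = (64/6.2)^(1/0.647) = 10.323^1.546 ≈ 36.89 mb.
P_c ≤ 1009 − 36.89 = 972.11, so the highest integer P_c is 972 mb.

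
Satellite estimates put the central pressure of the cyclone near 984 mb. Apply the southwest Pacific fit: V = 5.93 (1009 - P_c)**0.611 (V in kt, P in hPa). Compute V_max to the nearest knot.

42 kt

ΔP = 1009 − 984 = 25 mb.
25^0.611 ≈ 7.147.
V ≈ 5.93 × 7.147 ≈ 42.4 kt.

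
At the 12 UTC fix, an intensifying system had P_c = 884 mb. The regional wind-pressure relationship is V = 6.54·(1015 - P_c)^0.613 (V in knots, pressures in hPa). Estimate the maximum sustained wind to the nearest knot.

ΔP = 1015 − 884 = 131 mb.
131^0.613 ≈ 19.856.
V ≈ 6.54 × 19.856 ≈ 129.9 kt.

130 kt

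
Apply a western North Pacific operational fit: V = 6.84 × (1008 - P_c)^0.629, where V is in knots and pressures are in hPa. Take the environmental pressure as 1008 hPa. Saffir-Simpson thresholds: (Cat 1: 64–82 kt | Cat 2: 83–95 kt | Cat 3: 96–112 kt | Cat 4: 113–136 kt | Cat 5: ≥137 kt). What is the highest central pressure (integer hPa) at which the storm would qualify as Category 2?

Category 2 begins at V = 83 kt.
Required ΔP = (83/6.84)^(1/0.629) = 12.135^1.590 ≈ 52.89 hPa.
P_c ≤ 1008 − 52.89 = 955.11, so the highest integer P_c is 955 hPa.

955 hPa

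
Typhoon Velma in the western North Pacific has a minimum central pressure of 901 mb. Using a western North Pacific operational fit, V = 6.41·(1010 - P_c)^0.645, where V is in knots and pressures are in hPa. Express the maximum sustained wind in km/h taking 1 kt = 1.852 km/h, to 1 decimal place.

ΔP = 1010 − 901 = 109 mb.
V ≈ 6.41 × 109^0.645 = 6.41 × 20.613 ≈ 132.129 kt.
132.129 × 1.852 ≈ 244.70 km/h → 244.7 km/h.

244.7 km/h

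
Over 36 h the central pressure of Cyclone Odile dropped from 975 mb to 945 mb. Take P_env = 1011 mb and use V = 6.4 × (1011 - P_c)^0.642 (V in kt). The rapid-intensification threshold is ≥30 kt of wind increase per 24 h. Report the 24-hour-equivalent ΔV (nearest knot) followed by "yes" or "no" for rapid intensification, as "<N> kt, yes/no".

20 kt, no

V₁: ΔP = 36, V ≈ 6.4 × 36^0.642 ≈ 63.87 kt.
V₂: ΔP = 66, V ≈ 6.4 × 66^0.642 ≈ 94.26 kt.
ΔV over 36 h = 30.39 kt → 24 h equivalent = 30.39 × 24/36 ≈ 20.26 kt.
20 kt < 30 kt ⇒ not rapid intensification.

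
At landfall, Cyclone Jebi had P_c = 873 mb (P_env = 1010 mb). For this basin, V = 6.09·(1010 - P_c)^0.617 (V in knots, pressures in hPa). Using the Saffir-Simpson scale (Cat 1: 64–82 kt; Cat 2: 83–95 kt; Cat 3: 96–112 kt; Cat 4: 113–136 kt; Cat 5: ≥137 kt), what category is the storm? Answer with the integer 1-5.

4

ΔP = 1010 − 873 = 137 mb.
V ≈ 6.09 × 137^0.617 = 6.09 × 20.81 ≈ 127 kt.
127 kt falls in the Category 4 band.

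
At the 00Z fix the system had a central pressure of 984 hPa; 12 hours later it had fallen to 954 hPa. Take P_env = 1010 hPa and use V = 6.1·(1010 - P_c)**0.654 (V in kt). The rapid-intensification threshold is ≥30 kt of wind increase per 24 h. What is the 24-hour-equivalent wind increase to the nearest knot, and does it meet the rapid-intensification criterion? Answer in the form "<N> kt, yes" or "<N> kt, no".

67 kt, yes

V₁: ΔP = 26, V ≈ 6.1 × 26^0.654 ≈ 51.37 kt.
V₂: ΔP = 56, V ≈ 6.1 × 56^0.654 ≈ 84.85 kt.
ΔV over 12 h = 33.48 kt → 24 h equivalent = 33.48 × 24/12 ≈ 66.96 kt.
67 kt ≥ 30 kt ⇒ rapid intensification.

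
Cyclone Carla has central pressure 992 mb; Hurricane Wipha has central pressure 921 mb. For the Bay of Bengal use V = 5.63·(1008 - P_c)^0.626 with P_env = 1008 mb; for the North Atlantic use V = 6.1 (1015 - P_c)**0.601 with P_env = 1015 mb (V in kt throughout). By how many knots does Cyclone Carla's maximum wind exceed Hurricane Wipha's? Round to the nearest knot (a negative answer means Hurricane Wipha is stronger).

Cyclone Carla: ΔP = 16; V ≈ 5.63 × 16^0.626 ≈ 31.94 kt.
Hurricane Wipha: ΔP = 94; V ≈ 6.1 × 94^0.601 ≈ 93.58 kt.
Difference ≈ 31.94 − 93.58 = -61.64 → -62 kt.

-62 kt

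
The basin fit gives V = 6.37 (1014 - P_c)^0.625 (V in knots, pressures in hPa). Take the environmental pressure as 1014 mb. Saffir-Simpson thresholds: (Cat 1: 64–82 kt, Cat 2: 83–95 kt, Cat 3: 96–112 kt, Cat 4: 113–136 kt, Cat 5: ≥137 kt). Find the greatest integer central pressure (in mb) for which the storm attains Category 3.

937 mb

Category 3 begins at V = 96 kt.
Required ΔP = (96/6.37)^(1/0.625) = 15.071^1.600 ≈ 76.74 mb.
P_c ≤ 1014 − 76.74 = 937.26, so the highest integer P_c is 937 mb.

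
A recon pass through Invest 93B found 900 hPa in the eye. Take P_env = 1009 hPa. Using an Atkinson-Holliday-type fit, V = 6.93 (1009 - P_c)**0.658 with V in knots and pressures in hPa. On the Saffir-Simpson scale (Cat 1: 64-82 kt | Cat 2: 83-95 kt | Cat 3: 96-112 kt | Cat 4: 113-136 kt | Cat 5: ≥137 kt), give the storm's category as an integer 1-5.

5

ΔP = 1009 − 900 = 109 hPa.
V ≈ 6.93 × 109^0.658 = 6.93 × 21.91 ≈ 152 kt.
152 kt falls in the Category 5 band.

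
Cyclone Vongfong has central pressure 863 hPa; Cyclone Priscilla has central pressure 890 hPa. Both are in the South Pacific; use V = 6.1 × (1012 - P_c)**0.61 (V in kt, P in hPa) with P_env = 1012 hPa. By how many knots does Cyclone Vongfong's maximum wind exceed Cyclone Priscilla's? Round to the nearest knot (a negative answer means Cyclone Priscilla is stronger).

15 kt

Cyclone Vongfong: ΔP = 149; V ≈ 6.1 × 149^0.61 ≈ 129.11 kt.
Cyclone Priscilla: ΔP = 122; V ≈ 6.1 × 122^0.61 ≈ 114.29 kt.
Difference ≈ 129.11 − 114.29 = 14.82 → 15 kt.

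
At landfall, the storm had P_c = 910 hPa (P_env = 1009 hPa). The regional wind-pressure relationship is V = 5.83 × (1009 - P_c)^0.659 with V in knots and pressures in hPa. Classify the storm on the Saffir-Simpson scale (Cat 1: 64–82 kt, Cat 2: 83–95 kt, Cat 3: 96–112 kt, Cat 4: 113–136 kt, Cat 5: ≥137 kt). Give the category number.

ΔP = 1009 − 910 = 99 hPa.
V ≈ 5.83 × 99^0.659 = 5.83 × 20.66 ≈ 120 kt.
120 kt falls in the Category 4 band.

4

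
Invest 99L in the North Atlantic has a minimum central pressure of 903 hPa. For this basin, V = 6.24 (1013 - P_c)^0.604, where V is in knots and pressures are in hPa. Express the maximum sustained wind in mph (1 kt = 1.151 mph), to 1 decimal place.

ΔP = 1013 − 903 = 110 hPa.
V ≈ 6.24 × 110^0.604 = 6.24 × 17.100 ≈ 106.705 kt.
106.705 × 1.151 ≈ 122.82 mph → 122.8 mph.

122.8 mph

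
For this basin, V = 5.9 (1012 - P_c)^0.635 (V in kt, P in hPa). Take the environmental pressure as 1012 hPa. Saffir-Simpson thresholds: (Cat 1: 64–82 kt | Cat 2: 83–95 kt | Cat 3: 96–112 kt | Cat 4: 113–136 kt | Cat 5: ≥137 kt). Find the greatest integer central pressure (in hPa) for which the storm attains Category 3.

931 hPa

Category 3 begins at V = 96 kt.
Required ΔP = (96/5.9)^(1/0.635) = 16.271^1.575 ≈ 80.86 hPa.
P_c ≤ 1012 − 80.86 = 931.14, so the highest integer P_c is 931 hPa.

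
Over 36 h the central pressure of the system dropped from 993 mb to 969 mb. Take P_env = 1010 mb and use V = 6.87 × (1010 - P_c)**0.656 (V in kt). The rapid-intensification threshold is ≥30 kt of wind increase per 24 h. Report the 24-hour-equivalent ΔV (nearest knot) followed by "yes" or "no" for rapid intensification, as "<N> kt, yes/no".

V₁: ΔP = 17, V ≈ 6.87 × 17^0.656 ≈ 44.07 kt.
V₂: ΔP = 41, V ≈ 6.87 × 41^0.656 ≈ 78.51 kt.
ΔV over 36 h = 34.44 kt → 24 h equivalent = 34.44 × 24/36 ≈ 22.96 kt.
23 kt < 30 kt ⇒ not rapid intensification.

23 kt, no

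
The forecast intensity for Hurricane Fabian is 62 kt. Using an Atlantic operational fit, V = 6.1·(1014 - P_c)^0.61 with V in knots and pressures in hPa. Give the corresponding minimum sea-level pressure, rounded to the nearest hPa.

ΔP = (V / 6.1)^(1/0.61) = (62/6.1)^1.639.
62/6.1 = 10.164; 10.164^1.639 ≈ 44.76 hPa.
P_c = 1014 − 44.76 = 969.24 ≈ 969 hPa.

969 hPa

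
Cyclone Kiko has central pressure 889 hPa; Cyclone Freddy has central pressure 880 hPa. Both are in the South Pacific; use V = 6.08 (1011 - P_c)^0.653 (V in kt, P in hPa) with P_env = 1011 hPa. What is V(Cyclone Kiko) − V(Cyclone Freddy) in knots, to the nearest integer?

Cyclone Kiko: ΔP = 122; V ≈ 6.08 × 122^0.653 ≈ 140.05 kt.
Cyclone Freddy: ΔP = 131; V ≈ 6.08 × 131^0.653 ≈ 146.72 kt.
Difference ≈ 140.05 − 146.72 = -6.67 → -7 kt.

-7 kt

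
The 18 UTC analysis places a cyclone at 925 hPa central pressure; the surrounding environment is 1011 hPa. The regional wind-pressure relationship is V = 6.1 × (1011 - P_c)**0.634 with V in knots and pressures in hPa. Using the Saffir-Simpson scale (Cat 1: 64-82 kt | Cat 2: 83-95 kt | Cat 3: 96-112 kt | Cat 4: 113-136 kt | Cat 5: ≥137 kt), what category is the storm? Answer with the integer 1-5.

ΔP = 1011 − 925 = 86 hPa.
V ≈ 6.1 × 86^0.634 = 6.1 × 16.85 ≈ 103 kt.
103 kt falls in the Category 3 band.

3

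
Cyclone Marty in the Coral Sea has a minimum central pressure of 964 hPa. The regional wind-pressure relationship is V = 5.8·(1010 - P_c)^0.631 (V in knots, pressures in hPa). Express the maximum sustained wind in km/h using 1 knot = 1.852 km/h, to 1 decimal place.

120.3 km/h

ΔP = 1010 − 964 = 46 hPa.
V ≈ 5.8 × 46^0.631 = 5.8 × 11.200 ≈ 64.957 kt.
64.957 × 1.852 ≈ 120.30 km/h → 120.3 km/h.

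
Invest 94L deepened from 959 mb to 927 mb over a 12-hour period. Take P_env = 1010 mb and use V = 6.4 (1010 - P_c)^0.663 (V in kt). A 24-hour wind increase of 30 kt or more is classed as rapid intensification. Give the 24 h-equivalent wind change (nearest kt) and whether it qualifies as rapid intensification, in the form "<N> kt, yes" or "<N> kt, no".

66 kt, yes

V₁: ΔP = 51, V ≈ 6.4 × 51^0.663 ≈ 86.76 kt.
V₂: ΔP = 83, V ≈ 6.4 × 83^0.663 ≈ 119.82 kt.
ΔV over 12 h = 33.06 kt → 24 h equivalent = 33.06 × 24/12 ≈ 66.12 kt.
66 kt ≥ 30 kt ⇒ rapid intensification.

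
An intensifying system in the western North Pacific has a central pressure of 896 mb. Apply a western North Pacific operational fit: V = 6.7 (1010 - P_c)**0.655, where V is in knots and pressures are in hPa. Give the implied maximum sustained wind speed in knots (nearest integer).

ΔP = 1010 − 896 = 114 mb.
114^0.655 ≈ 22.247.
V ≈ 6.7 × 22.247 ≈ 149.1 kt.

149 kt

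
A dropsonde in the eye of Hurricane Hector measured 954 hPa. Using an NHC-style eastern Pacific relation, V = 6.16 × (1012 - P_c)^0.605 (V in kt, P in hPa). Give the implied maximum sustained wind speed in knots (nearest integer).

ΔP = 1012 − 954 = 58 hPa.
58^0.605 ≈ 11.665.
V ≈ 6.16 × 11.665 ≈ 71.9 kt.

72 kt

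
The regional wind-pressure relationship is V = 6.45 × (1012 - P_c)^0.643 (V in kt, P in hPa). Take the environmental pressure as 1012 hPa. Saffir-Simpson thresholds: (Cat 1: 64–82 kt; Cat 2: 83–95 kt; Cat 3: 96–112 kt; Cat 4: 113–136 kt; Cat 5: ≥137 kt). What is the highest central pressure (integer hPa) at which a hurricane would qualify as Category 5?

896 hPa

Category 5 begins at V = 137 kt.
Required ΔP = (137/6.45)^(1/0.643) = 21.240^1.555 ≈ 115.88 hPa.
P_c ≤ 1012 − 115.88 = 896.12, so the highest integer P_c is 896 hPa.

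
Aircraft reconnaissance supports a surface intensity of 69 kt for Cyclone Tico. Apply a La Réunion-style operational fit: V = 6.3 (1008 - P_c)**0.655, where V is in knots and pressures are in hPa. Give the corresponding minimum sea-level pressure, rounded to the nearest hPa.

969 hPa

ΔP = (V / 6.3)^(1/0.655) = (69/6.3)^1.527.
69/6.3 = 10.952; 10.952^1.527 ≈ 38.64 hPa.
P_c = 1008 − 38.64 = 969.36 ≈ 969 hPa.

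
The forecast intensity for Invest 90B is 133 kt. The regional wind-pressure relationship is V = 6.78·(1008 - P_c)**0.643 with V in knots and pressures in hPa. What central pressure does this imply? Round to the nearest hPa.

906 hPa

ΔP = (V / 6.78)^(1/0.643) = (133/6.78)^1.555.
133/6.78 = 19.617; 19.617^1.555 ≈ 102.40 hPa.
P_c = 1008 − 102.40 = 905.60 ≈ 906 hPa.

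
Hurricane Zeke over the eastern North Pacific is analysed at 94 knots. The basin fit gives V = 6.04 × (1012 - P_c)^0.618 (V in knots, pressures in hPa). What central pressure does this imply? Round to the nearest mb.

927 mb

ΔP = (V / 6.04)^(1/0.618) = (94/6.04)^1.618.
94/6.04 = 15.563; 15.563^1.618 ≈ 84.91 mb.
P_c = 1012 − 84.91 = 927.09 ≈ 927 mb.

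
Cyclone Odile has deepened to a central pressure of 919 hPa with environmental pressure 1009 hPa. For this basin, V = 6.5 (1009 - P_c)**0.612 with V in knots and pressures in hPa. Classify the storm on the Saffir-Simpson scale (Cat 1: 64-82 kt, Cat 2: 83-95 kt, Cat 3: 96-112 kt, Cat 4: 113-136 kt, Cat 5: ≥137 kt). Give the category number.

3

ΔP = 1009 − 919 = 90 hPa.
V ≈ 6.5 × 90^0.612 = 6.5 × 15.70 ≈ 102 kt.
102 kt falls in the Category 3 band.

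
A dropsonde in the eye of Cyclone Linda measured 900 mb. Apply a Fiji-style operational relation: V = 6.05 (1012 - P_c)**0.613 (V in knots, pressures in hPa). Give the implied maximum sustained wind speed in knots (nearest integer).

ΔP = 1012 − 900 = 112 mb.
112^0.613 ≈ 18.037.
V ≈ 6.05 × 18.037 ≈ 109.1 kt.

109 kt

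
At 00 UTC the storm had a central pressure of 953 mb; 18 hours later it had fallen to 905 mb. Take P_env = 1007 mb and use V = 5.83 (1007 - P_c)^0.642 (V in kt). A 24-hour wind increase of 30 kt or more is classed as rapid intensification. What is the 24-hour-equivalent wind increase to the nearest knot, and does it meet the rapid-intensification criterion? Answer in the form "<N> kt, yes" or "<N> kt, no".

V₁: ΔP = 54, V ≈ 5.83 × 54^0.642 ≈ 75.49 kt.
V₂: ΔP = 102, V ≈ 5.83 × 102^0.642 ≈ 113.55 kt.
ΔV over 18 h = 38.06 kt → 24 h equivalent = 38.06 × 24/18 ≈ 50.75 kt.
51 kt ≥ 30 kt ⇒ rapid intensification.

51 kt, yes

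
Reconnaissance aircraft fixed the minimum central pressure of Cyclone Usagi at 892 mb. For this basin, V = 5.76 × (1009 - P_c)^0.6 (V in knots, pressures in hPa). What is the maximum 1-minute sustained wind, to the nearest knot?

ΔP = 1009 − 892 = 117 mb.
117^0.6 ≈ 17.415.
V ≈ 5.76 × 17.415 ≈ 100.3 kt.

100 kt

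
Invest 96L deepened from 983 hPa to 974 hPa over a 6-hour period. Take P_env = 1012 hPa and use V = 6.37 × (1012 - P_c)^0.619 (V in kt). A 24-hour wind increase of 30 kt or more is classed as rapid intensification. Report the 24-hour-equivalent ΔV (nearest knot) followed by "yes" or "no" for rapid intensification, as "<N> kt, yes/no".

37 kt, yes

V₁: ΔP = 29, V ≈ 6.37 × 29^0.619 ≈ 51.21 kt.
V₂: ΔP = 38, V ≈ 6.37 × 38^0.619 ≈ 60.54 kt.
ΔV over 6 h = 9.33 kt → 24 h equivalent = 9.33 × 24/6 ≈ 37.32 kt.
37 kt ≥ 30 kt ⇒ rapid intensification.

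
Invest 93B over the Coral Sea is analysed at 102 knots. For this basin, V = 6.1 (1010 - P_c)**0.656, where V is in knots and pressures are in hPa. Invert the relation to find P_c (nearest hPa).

ΔP = (V / 6.1)^(1/0.656) = (102/6.1)^1.524.
102/6.1 = 16.721; 16.721^1.524 ≈ 73.24 hPa.
P_c = 1010 − 73.24 = 936.76 ≈ 937 hPa.

937 hPa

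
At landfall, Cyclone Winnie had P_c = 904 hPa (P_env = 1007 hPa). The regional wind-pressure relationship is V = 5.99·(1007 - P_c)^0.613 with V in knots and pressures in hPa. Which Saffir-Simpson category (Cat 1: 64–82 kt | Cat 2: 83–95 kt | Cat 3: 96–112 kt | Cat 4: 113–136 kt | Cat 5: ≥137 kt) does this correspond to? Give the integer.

3

ΔP = 1007 − 904 = 103 hPa.
V ≈ 5.99 × 103^0.613 = 5.99 × 17.13 ≈ 103 kt.
103 kt falls in the Category 3 band.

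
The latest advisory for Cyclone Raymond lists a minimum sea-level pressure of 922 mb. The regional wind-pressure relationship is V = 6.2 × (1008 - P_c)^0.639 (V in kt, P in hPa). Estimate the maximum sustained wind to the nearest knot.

107 kt

ΔP = 1008 − 922 = 86 mb.
86^0.639 ≈ 17.224.
V ≈ 6.2 × 17.224 ≈ 106.8 kt.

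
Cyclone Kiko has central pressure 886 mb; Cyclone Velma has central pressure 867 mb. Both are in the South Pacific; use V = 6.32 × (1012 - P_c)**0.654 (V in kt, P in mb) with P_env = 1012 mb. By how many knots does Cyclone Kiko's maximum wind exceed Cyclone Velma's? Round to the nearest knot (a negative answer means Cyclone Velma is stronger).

Cyclone Kiko: ΔP = 126; V ≈ 6.32 × 126^0.654 ≈ 149.40 kt.
Cyclone Velma: ΔP = 145; V ≈ 6.32 × 145^0.654 ≈ 163.78 kt.
Difference ≈ 149.40 − 163.78 = -14.38 → -14 kt.

-14 kt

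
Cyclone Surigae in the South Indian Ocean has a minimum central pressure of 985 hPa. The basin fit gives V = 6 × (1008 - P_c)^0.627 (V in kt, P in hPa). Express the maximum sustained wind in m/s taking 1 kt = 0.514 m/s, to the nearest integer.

ΔP = 1008 − 985 = 23 hPa.
V ≈ 6 × 23^0.627 = 6 × 7.142 ≈ 42.850 kt.
42.850 × 0.514 ≈ 22.03 m/s → 22 m/s.

22 m/s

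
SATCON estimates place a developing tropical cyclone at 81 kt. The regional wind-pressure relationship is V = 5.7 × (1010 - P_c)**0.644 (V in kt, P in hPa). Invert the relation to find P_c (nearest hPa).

ΔP = (V / 5.7)^(1/0.644) = (81/5.7)^1.553.
81/5.7 = 14.211; 14.211^1.553 ≈ 61.63 hPa.
P_c = 1010 − 61.63 = 948.37 ≈ 948 hPa.

948 hPa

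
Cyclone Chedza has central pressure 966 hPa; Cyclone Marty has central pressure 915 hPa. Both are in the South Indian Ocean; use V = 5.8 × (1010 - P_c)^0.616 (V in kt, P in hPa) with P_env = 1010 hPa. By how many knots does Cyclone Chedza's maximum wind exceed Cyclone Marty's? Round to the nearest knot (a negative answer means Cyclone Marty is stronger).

Cyclone Chedza: ΔP = 44; V ≈ 5.8 × 44^0.616 ≈ 59.68 kt.
Cyclone Marty: ΔP = 95; V ≈ 5.8 × 95^0.616 ≈ 95.88 kt.
Difference ≈ 59.68 − 95.88 = -36.20 → -36 kt.

-36 kt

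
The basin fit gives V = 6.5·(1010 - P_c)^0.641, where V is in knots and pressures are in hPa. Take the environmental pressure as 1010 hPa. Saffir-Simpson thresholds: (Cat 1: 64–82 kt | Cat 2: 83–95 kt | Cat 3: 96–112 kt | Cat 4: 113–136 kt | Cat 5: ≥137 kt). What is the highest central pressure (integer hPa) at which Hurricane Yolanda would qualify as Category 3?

Category 3 begins at V = 96 kt.
Required ΔP = (96/6.5)^(1/0.641) = 14.769^1.560 ≈ 66.72 hPa.
P_c ≤ 1010 − 66.72 = 943.28, so the highest integer P_c is 943 hPa.

943 hPa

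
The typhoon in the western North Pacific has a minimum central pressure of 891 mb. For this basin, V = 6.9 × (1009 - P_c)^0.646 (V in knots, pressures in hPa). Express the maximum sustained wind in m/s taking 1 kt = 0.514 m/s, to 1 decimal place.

77.3 m/s

ΔP = 1009 − 891 = 118 mb.
V ≈ 6.9 × 118^0.646 = 6.9 × 21.799 ≈ 150.413 kt.
150.413 × 0.514 ≈ 77.31 m/s → 77.3 m/s.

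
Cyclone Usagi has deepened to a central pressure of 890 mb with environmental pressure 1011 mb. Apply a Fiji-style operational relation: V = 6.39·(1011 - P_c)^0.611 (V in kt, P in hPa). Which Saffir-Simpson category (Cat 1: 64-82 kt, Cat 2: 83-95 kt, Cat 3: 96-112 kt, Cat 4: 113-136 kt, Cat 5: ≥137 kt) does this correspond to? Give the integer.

4

ΔP = 1011 − 890 = 121 mb.
V ≈ 6.39 × 121^0.611 = 6.39 × 18.73 ≈ 120 kt.
120 kt falls in the Category 4 band.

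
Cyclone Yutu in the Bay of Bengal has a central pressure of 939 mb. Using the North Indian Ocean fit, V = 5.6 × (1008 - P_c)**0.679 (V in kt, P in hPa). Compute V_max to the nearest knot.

99 kt

ΔP = 1008 − 939 = 69 mb.
69^0.679 ≈ 17.725.
V ≈ 5.6 × 17.725 ≈ 99.3 kt.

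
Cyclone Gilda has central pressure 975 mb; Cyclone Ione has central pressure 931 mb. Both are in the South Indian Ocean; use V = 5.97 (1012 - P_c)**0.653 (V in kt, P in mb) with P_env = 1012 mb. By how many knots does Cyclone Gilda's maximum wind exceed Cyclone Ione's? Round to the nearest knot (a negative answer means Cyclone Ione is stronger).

Cyclone Gilda: ΔP = 37; V ≈ 5.97 × 37^0.653 ≈ 63.10 kt.
Cyclone Ione: ΔP = 81; V ≈ 5.97 × 81^0.653 ≈ 105.25 kt.
Difference ≈ 63.10 − 105.25 = -42.15 → -42 kt.

-42 kt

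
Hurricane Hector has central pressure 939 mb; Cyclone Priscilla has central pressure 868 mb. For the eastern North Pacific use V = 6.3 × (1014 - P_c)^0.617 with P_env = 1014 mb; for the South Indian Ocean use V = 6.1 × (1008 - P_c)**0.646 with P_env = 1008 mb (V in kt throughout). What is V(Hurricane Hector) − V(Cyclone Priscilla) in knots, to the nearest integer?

Hurricane Hector: ΔP = 75; V ≈ 6.3 × 75^0.617 ≈ 90.42 kt.
Cyclone Priscilla: ΔP = 140; V ≈ 6.1 × 140^0.646 ≈ 148.50 kt.
Difference ≈ 90.42 − 148.50 = -58.08 → -58 kt.

-58 kt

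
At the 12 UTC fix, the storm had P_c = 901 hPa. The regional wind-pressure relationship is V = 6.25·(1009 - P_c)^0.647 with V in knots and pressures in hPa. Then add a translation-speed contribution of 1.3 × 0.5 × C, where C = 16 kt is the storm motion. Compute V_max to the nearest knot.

ΔP = 1009 − 901 = 108 hPa.
108^0.647 ≈ 20.684.
V ≈ 6.25 × 20.684 ≈ 129.3 kt.
Translation term: 1.3 × 0.5 × 16 = 10.4 kt.
Corrected V ≈ 139.7 kt → 140 kt.

140 kt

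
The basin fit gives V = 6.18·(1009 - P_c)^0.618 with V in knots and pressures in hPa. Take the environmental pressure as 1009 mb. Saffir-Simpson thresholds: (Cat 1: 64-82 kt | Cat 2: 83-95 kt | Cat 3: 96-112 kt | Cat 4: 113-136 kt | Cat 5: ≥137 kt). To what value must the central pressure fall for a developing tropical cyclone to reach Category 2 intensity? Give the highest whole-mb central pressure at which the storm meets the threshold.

Category 2 begins at V = 83 kt.
Required ΔP = (83/6.18)^(1/0.618) = 13.430^1.618 ≈ 66.89 mb.
P_c ≤ 1009 − 66.89 = 942.11, so the highest integer P_c is 942 mb.

942 mb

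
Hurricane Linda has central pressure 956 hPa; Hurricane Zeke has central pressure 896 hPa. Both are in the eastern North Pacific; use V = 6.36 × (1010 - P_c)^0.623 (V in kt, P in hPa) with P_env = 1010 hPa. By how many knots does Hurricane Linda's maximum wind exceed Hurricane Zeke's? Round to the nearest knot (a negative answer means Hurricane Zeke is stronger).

-45 kt

Hurricane Linda: ΔP = 54; V ≈ 6.36 × 54^0.623 ≈ 76.34 kt.
Hurricane Zeke: ΔP = 114; V ≈ 6.36 × 114^0.623 ≈ 121.59 kt.
Difference ≈ 76.34 − 121.59 = -45.25 → -45 kt.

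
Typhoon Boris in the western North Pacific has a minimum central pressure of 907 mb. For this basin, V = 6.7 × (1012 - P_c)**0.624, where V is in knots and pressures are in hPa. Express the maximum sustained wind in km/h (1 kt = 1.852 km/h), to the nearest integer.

ΔP = 1012 − 907 = 105 mb.
V ≈ 6.7 × 105^0.624 = 6.7 × 18.248 ≈ 122.264 kt.
122.264 × 1.852 ≈ 226.43 km/h → 226 km/h.

226 km/h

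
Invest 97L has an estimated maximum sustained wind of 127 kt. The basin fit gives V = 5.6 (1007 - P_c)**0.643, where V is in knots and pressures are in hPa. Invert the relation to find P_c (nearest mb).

879 mb

ΔP = (V / 5.6)^(1/0.643) = (127/5.6)^1.555.
127/5.6 = 22.679; 22.679^1.555 ≈ 128.31 mb.
P_c = 1007 − 128.31 = 878.69 ≈ 879 mb.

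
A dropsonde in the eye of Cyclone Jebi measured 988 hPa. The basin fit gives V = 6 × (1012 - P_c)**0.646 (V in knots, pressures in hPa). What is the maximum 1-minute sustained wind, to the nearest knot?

47 kt

ΔP = 1012 − 988 = 24 hPa.
24^0.646 ≈ 7.791.
V ≈ 6 × 7.791 ≈ 46.7 kt.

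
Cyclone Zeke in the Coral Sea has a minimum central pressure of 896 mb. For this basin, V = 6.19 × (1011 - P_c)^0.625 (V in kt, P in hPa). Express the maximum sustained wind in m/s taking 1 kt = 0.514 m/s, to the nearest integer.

ΔP = 1011 − 896 = 115 mb.
V ≈ 6.19 × 115^0.625 = 6.19 × 19.406 ≈ 120.123 kt.
120.123 × 0.514 ≈ 61.74 m/s → 62 m/s.

62 m/s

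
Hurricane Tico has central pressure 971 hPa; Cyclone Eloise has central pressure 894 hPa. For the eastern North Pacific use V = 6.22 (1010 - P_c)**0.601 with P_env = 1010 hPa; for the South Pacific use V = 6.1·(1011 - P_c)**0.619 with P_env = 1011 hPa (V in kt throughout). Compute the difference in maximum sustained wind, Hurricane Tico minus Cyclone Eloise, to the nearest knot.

Hurricane Tico: ΔP = 39; V ≈ 6.22 × 39^0.601 ≈ 56.24 kt.
Cyclone Eloise: ΔP = 117; V ≈ 6.1 × 117^0.619 ≈ 116.29 kt.
Difference ≈ 56.24 − 116.29 = -60.05 → -60 kt.

-60 kt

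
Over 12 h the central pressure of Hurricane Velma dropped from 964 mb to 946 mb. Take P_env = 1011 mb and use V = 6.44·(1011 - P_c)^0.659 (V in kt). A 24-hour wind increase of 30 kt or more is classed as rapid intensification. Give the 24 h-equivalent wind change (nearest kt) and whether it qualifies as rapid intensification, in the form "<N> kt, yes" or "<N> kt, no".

39 kt, yes

V₁: ΔP = 47, V ≈ 6.44 × 47^0.659 ≈ 81.43 kt.
V₂: ΔP = 65, V ≈ 6.44 × 65^0.659 ≈ 100.83 kt.
ΔV over 12 h = 19.40 kt → 24 h equivalent = 19.40 × 24/12 ≈ 38.80 kt.
39 kt ≥ 30 kt ⇒ rapid intensification.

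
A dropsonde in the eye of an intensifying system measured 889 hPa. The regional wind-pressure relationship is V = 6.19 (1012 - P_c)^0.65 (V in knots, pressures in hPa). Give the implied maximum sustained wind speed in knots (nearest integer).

ΔP = 1012 − 889 = 123 hPa.
123^0.65 ≈ 22.826.
V ≈ 6.19 × 22.826 ≈ 141.3 kt.

141 kt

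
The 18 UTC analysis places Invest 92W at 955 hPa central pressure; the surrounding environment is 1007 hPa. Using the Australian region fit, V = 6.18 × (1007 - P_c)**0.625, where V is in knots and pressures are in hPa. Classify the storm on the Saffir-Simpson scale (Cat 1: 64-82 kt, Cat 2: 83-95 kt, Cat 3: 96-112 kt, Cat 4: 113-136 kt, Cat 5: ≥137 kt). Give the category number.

1

ΔP = 1007 − 955 = 52 hPa.
V ≈ 6.18 × 52^0.625 = 6.18 × 11.82 ≈ 73 kt.
73 kt falls in the Category 1 band.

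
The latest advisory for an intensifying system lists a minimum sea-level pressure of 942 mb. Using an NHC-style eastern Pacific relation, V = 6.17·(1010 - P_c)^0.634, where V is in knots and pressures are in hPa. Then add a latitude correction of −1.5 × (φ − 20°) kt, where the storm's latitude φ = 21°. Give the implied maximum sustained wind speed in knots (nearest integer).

ΔP = 1010 − 942 = 68 mb.
68^0.634 ≈ 14.515.
V ≈ 6.17 × 14.515 ≈ 89.6 kt.
Latitude correction: −1.5 × (21 − 20) = -1.5 kt.
Corrected V ≈ 88.1 kt → 88 kt.

88 kt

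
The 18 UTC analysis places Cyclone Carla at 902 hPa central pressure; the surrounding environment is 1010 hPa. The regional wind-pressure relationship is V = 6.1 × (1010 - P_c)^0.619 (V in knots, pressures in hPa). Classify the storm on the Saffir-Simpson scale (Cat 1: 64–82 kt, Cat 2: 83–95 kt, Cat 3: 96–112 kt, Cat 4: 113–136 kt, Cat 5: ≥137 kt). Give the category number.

3

ΔP = 1010 − 902 = 108 hPa.
V ≈ 6.1 × 108^0.619 = 6.1 × 18.14 ≈ 111 kt.
111 kt falls in the Category 3 band.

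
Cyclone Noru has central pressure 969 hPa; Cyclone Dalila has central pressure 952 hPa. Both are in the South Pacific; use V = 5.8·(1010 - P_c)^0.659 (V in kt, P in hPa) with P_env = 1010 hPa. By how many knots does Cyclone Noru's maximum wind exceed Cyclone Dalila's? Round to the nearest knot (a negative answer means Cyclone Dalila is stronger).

Cyclone Noru: ΔP = 41; V ≈ 5.8 × 41^0.659 ≈ 67.03 kt.
Cyclone Dalila: ΔP = 58; V ≈ 5.8 × 58^0.659 ≈ 84.24 kt.
Difference ≈ 67.03 − 84.24 = -17.21 → -17 kt.

-17 kt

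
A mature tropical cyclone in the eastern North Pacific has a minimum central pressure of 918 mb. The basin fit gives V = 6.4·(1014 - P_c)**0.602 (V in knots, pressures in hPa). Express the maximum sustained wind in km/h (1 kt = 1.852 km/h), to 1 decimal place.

ΔP = 1014 − 918 = 96 mb.
V ≈ 6.4 × 96^0.602 = 6.4 × 15.607 ≈ 99.887 kt.
99.887 × 1.852 ≈ 184.99 km/h → 185.0 km/h.

185.0 km/h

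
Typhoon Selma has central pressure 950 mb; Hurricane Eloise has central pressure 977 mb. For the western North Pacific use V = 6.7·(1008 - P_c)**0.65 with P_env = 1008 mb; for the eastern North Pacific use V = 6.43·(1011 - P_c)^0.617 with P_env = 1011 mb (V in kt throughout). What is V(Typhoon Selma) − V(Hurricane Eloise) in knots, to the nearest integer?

37 kt

Typhoon Selma: ΔP = 58; V ≈ 6.7 × 58^0.65 ≈ 93.82 kt.
Hurricane Eloise: ΔP = 34; V ≈ 6.43 × 34^0.617 ≈ 56.64 kt.
Difference ≈ 93.82 − 56.64 = 37.18 → 37 kt.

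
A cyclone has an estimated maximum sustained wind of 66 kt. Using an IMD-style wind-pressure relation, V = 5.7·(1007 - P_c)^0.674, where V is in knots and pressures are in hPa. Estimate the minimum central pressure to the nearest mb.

969 mb

ΔP = (V / 5.7)^(1/0.674) = (66/5.7)^1.484.
66/5.7 = 11.579; 11.579^1.484 ≈ 37.86 mb.
P_c = 1007 − 37.86 = 969.14 ≈ 969 mb.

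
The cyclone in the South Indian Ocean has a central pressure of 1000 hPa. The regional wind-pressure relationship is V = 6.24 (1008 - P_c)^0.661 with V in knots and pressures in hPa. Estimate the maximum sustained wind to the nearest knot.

25 kt

ΔP = 1008 − 1000 = 8 hPa.
8^0.661 ≈ 3.953.
V ≈ 6.24 × 3.953 ≈ 24.7 kt.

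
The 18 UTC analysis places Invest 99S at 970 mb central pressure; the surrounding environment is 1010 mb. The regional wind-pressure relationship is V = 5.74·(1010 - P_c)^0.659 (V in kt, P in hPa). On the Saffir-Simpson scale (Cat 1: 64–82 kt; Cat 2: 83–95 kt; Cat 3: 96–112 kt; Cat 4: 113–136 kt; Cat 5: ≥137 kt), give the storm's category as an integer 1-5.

1

ΔP = 1010 − 970 = 40 mb.
V ≈ 5.74 × 40^0.659 = 5.74 × 11.37 ≈ 65 kt.
65 kt falls in the Category 1 band.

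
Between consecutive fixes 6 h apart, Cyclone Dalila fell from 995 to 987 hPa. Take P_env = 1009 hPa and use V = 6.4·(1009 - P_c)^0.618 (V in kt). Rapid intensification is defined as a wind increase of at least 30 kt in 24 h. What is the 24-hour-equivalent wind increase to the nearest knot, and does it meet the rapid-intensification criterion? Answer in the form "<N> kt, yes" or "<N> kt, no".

V₁: ΔP = 14, V ≈ 6.4 × 14^0.618 ≈ 32.70 kt.
V₂: ΔP = 22, V ≈ 6.4 × 22^0.618 ≈ 43.23 kt.
ΔV over 6 h = 10.53 kt → 24 h equivalent = 10.53 × 24/6 ≈ 42.12 kt.
42 kt ≥ 30 kt ⇒ rapid intensification.

42 kt, yes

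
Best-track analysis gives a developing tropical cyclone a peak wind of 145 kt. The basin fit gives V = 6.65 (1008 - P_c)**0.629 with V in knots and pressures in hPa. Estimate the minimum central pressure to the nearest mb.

ΔP = (V / 6.65)^(1/0.629) = (145/6.65)^1.590.
145/6.65 = 21.805; 21.805^1.590 ≈ 134.29 mb.
P_c = 1008 − 134.29 = 873.71 ≈ 874 mb.

874 mb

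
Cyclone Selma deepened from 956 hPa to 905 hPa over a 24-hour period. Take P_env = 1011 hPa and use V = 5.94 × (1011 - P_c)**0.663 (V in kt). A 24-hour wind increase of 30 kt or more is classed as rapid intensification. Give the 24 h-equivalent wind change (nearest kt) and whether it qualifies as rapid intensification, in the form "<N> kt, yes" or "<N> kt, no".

46 kt, yes

V₁: ΔP = 55, V ≈ 5.94 × 55^0.663 ≈ 84.65 kt.
V₂: ΔP = 106, V ≈ 5.94 × 106^0.663 ≈ 130.79 kt.
ΔV over 24 h = 46.14 kt → 24 h equivalent = 46.14 × 24/24 ≈ 46.14 kt.
46 kt ≥ 30 kt ⇒ rapid intensification.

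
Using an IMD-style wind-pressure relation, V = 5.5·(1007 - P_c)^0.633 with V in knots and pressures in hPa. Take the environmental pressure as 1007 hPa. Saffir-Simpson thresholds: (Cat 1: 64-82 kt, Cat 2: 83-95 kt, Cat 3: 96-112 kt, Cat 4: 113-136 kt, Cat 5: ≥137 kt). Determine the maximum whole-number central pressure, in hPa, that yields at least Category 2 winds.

Category 2 begins at V = 83 kt.
Required ΔP = (83/5.5)^(1/0.633) = 15.091^1.580 ≈ 72.80 hPa.
P_c ≤ 1007 − 72.80 = 934.20, so the highest integer P_c is 934 hPa.

934 hPa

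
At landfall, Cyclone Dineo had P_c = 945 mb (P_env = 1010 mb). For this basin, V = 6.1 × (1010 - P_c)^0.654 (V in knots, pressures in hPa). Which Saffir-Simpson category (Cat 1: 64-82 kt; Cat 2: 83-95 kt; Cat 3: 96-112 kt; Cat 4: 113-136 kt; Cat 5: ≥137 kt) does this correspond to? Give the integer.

ΔP = 1010 − 945 = 65 mb.
V ≈ 6.1 × 65^0.654 = 6.1 × 15.33 ≈ 94 kt.
94 kt falls in the Category 2 band.

2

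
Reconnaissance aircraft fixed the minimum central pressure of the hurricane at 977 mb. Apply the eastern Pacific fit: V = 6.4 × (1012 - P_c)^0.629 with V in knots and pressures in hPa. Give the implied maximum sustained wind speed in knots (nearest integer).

ΔP = 1012 − 977 = 35 mb.
35^0.629 ≈ 9.359.
V ≈ 6.4 × 9.359 ≈ 59.9 kt.

60 kt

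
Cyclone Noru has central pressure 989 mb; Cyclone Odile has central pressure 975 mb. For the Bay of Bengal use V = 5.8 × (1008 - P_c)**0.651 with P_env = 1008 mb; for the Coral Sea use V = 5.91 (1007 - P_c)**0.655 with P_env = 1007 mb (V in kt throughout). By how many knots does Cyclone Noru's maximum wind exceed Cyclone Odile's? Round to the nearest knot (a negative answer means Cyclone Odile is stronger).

-18 kt

Cyclone Noru: ΔP = 19; V ≈ 5.8 × 19^0.651 ≈ 39.44 kt.
Cyclone Odile: ΔP = 32; V ≈ 5.91 × 32^0.655 ≈ 57.21 kt.
Difference ≈ 39.44 − 57.21 = -17.77 → -18 kt.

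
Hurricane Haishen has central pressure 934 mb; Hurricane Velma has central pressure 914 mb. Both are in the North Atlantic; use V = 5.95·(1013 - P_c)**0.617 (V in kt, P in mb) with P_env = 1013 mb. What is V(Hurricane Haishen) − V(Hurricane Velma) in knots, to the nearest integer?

Hurricane Haishen: ΔP = 79; V ≈ 5.95 × 79^0.617 ≈ 88.18 kt.
Hurricane Velma: ΔP = 99; V ≈ 5.95 × 99^0.617 ≈ 101.35 kt.
Difference ≈ 88.18 − 101.35 = -13.17 → -13 kt.

-13 kt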